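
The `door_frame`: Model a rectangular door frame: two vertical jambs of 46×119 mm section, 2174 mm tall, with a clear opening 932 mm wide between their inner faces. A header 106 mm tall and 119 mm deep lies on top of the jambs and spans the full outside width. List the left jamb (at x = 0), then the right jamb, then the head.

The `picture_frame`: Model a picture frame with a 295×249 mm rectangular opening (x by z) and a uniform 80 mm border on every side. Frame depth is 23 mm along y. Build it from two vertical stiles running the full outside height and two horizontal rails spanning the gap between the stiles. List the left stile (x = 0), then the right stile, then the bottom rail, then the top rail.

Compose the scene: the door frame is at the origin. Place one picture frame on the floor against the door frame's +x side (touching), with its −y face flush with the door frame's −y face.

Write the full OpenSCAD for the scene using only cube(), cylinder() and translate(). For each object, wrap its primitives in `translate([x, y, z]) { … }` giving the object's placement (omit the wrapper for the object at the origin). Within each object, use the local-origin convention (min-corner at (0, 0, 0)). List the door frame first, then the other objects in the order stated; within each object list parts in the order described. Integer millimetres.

cube([46, 119, 2174]);
translate([978, 0, 0]) cube([46, 119, 2174]);
translate([0, 0, 2174]) cube([1024, 119, 106]);
translate([1024, 0, 0]) {
  cube([80, 23, 409]);
  translate([375, 0, 0]) cube([80, 23, 409]);
  translate([80, 0, 0]) cube([295, 23, 80]);
  translate([80, 0, 329]) cube([295, 23, 80]);
}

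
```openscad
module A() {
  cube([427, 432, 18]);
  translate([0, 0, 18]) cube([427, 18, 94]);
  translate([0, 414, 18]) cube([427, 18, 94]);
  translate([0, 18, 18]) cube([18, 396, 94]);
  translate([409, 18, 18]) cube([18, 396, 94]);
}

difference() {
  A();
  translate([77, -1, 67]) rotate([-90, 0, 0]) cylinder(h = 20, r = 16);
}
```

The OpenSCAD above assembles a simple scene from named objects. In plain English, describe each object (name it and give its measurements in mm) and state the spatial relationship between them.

A is an open-topped rectangular box: outside dimensions 427×432×112 mm, with a uniform wall and base thickness of 18 mm. The base is a full 427×432 slab on the floor; four walls sit on top of the base. The front and back walls (the −y and +y sides) span the full width; the two side walls fit between them.

The open box has a circular hole of radius 16 mm through its front wall, centred at (x = 77, z = 67).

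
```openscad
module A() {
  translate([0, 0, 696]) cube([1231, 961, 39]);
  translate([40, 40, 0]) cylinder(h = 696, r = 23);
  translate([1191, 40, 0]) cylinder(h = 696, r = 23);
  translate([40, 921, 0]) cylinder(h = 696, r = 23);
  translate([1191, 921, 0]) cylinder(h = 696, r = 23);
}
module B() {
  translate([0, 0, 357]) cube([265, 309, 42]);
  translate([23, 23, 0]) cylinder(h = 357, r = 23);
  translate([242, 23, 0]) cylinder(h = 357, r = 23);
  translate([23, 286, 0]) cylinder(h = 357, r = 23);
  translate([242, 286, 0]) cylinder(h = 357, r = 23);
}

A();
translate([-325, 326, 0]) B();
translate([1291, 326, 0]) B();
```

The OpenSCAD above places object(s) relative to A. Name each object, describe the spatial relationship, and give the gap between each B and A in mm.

A is a table. B is a stool. Two stools sit around the table at the −x, +x sides. The gap between each stool and the table is 60 mm.

Each stool's nearest face is 60 mm from the table's bounding box.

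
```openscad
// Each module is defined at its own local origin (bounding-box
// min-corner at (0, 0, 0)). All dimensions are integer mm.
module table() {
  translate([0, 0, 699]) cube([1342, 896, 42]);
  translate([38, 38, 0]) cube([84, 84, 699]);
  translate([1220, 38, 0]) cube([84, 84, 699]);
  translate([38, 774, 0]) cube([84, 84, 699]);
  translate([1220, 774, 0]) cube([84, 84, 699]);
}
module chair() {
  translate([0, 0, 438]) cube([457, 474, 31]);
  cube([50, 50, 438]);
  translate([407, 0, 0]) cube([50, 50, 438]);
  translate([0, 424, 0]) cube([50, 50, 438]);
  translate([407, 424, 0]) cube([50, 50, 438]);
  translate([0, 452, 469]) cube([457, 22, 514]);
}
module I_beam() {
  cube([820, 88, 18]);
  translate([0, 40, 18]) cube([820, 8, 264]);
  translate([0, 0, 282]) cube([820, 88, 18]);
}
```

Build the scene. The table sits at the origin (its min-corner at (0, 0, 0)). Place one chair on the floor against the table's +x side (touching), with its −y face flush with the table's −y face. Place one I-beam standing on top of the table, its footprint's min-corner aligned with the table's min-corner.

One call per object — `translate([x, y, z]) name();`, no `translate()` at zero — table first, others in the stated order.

table();
translate([1342, 0, 0]) chair();
translate([0, 0, 741]) I_beam();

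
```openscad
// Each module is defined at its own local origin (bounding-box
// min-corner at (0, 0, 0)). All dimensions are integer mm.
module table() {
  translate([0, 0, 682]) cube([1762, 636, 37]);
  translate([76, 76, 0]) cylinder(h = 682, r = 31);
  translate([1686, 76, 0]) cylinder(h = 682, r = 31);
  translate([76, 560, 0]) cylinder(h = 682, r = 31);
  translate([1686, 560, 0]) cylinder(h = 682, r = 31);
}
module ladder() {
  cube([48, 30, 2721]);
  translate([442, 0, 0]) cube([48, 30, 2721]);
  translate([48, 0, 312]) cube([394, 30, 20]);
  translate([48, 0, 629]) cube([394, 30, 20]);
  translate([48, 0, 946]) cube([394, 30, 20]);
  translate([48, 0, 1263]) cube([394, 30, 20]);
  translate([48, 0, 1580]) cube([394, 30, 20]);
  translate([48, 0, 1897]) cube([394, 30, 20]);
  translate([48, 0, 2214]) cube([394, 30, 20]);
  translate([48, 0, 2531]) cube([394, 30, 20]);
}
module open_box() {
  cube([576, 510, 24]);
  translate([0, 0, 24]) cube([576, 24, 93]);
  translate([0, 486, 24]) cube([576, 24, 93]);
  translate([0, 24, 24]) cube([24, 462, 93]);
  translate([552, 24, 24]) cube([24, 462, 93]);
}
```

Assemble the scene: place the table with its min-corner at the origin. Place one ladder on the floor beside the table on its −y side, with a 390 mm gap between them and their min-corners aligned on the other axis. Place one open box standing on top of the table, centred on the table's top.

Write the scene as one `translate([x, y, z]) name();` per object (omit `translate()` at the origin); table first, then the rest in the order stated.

table();
translate([0, -420, 0]) ladder();
translate([593, 63, 719]) open_box();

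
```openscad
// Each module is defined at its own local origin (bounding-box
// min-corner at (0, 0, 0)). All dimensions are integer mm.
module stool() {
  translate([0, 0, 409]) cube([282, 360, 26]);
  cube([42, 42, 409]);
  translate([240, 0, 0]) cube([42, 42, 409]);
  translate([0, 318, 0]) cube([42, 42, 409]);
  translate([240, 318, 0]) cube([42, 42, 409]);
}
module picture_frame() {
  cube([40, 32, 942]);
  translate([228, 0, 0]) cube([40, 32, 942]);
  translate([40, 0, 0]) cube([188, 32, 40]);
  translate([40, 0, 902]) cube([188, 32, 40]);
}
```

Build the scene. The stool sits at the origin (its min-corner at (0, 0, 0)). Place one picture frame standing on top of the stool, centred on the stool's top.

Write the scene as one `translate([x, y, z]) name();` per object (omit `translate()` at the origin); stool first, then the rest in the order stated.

stool();
translate([7, 164, 435]) picture_frame();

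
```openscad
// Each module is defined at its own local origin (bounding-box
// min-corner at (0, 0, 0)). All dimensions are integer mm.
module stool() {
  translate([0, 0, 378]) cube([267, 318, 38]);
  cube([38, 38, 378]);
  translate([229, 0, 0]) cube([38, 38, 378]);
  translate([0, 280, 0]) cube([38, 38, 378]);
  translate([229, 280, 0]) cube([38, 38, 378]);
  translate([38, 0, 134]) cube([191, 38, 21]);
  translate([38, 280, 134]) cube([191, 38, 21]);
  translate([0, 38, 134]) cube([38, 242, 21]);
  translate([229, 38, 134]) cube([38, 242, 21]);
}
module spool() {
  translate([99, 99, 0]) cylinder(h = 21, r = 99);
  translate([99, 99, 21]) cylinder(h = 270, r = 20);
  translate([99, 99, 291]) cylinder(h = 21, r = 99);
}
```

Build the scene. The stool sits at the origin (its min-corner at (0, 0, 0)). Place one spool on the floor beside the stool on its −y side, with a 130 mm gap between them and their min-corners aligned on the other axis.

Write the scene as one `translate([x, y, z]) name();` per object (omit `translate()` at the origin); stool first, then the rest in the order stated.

stool();
translate([0, -328, 0]) spool();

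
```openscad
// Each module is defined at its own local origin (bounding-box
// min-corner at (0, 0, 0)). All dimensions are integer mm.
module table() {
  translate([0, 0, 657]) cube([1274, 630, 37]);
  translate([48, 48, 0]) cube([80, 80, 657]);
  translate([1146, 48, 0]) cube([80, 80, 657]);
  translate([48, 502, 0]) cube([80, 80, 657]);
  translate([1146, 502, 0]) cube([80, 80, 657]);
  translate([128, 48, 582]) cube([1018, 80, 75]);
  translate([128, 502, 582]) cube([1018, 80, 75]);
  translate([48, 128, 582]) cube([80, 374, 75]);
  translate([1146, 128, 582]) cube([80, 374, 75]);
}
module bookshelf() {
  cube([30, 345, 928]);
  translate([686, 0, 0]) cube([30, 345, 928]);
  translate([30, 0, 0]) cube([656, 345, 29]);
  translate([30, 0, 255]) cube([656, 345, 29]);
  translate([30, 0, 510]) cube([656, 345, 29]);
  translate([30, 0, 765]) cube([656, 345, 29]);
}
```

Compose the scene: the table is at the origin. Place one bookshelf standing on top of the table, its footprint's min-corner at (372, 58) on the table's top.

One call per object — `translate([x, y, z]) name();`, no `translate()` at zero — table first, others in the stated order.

table();
translate([372, 58, 694]) bookshelf();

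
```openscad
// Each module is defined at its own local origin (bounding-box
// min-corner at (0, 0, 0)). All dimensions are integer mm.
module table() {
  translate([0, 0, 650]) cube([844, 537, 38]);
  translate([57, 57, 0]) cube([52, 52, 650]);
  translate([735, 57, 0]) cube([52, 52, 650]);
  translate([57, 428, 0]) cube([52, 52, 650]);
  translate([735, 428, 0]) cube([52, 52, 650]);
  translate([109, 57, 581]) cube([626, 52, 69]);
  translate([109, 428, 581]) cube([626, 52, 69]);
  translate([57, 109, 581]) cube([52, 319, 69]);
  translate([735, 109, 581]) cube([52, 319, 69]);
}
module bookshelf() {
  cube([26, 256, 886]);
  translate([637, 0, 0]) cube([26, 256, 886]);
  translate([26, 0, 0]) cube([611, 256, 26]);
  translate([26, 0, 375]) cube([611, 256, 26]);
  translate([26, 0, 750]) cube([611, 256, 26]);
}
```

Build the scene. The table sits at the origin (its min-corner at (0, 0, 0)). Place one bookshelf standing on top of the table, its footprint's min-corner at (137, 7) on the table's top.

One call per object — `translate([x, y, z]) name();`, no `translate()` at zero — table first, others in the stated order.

table();
translate([137, 7, 688]) bookshelf();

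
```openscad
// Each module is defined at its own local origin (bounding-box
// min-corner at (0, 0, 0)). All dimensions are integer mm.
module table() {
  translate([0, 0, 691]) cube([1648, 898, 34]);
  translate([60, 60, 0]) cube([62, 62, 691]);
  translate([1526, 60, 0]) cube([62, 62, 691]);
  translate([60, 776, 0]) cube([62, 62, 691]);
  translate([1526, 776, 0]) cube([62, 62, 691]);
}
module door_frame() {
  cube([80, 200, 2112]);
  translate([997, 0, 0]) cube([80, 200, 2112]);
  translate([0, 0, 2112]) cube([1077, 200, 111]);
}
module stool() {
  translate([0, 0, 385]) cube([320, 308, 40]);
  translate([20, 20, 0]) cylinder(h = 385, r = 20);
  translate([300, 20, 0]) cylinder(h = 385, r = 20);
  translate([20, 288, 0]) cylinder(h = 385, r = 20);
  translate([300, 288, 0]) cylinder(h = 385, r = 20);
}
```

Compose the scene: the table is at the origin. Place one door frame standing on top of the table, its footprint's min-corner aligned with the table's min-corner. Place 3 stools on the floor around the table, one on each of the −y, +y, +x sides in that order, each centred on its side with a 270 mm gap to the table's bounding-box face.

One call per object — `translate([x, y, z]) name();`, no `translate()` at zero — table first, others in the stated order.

table();
translate([0, 0, 725]) door_frame();
translate([664, -578, 0]) stool();
translate([664, 1168, 0]) stool();
translate([1918, 295, 0]) stool();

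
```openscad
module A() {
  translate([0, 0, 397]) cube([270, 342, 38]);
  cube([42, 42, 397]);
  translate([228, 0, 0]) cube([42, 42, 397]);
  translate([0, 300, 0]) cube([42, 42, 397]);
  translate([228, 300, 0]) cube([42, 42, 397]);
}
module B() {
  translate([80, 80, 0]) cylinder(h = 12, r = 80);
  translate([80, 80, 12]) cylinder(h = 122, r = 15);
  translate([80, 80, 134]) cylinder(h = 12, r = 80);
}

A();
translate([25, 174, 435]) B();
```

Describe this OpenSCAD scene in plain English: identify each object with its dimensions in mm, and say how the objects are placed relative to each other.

A is a simple wooden stool: a rectangular seat 270 mm (x) by 342 mm (y), 38 mm thick, top face at z = 435 mm, on four square legs, each 42×42 mm in cross-section. The legs rest on z = 0, each flush with a corner of the seat.

B is a spool: two coaxial disc flanges of radius 80 mm and thickness 12 mm, joined by a core cylinder of radius 15 mm and height 122 mm. The lower flange rests on z = 0 and the three cylinders share a vertical axis.

The spool is on top of the stool.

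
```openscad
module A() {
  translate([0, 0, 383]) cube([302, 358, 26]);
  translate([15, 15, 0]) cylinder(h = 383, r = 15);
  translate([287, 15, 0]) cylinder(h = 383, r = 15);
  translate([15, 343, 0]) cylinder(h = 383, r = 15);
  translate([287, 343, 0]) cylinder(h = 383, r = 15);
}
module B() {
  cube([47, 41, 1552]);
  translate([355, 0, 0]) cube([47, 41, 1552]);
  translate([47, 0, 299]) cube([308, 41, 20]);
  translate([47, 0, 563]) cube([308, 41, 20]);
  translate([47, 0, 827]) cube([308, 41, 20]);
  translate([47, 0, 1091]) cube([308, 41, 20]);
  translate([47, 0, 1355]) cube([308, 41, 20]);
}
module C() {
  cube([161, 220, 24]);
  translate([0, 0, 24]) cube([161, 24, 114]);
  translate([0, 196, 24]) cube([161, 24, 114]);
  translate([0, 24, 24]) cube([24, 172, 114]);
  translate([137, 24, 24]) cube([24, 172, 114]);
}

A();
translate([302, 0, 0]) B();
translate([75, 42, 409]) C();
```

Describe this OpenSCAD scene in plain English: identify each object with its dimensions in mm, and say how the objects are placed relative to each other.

A is a simple wooden stool: a rectangular seat 302 mm (x) by 358 mm (y), 26 mm thick, top face at z = 409 mm, on four round legs, each 30 mm in diameter. The legs rest on z = 0, each leg's axis is inset half a diameter from the nearest pair of seat edges (so the leg's bounding box is flush with the corner).

B is a wooden ladder with two side rails of 47×41 mm section and 1552 mm height, set 402 mm apart overall. Between them run 5 rectangular rungs (41 mm deep, 20 mm thick), front faces flush with the rails' −y face. The bottom of the first rung is 299 mm above the floor and each subsequent rung is 264 mm higher than the one below.

C is an open storage box with external size 161×220×138 mm and wall thickness 24 mm (the base is also 24 mm thick). The base covers the whole footprint; the four walls stand on the base, with the y-facing walls full-width and the x-facing walls fitting between their inner faces.

The ladder is against the stool's +x side, with their −y faces flush. The open box is on top of the stool.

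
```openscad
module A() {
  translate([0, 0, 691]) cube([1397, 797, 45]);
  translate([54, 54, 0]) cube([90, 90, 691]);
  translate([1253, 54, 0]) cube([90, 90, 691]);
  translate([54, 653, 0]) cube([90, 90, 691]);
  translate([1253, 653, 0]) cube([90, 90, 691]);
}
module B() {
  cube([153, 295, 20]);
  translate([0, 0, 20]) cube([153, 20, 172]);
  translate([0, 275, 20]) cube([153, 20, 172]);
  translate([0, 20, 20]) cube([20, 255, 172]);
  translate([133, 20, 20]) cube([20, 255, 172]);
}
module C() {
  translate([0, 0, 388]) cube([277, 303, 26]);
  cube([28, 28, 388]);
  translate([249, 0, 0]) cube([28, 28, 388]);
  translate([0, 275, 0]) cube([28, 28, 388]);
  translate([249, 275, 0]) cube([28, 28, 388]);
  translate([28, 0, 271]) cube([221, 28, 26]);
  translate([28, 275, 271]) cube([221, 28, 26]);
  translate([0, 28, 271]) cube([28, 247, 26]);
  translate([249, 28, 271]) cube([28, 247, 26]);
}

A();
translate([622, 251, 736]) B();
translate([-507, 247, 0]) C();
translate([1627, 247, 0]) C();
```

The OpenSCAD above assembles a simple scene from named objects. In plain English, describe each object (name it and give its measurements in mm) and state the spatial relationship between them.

A is a table with a 1397×797 mm rectangular top, 45 mm thick, top surface at z = 736 mm, supported by four 90×90 mm square legs, each inset 54 mm from the nearest pair of top edges, running from the floor.

B is an open-topped rectangular box: outside dimensions 153×295×192 mm, with a uniform wall and base thickness of 20 mm. The base is a full 153×295 slab on the floor; four walls sit on top of the base. The front and back walls (the −y and +y sides) span the full width; the two side walls fit between them.

C is a simple wooden stool: a rectangular seat 277 mm (x) by 303 mm (y), 26 mm thick, top face at z = 414 mm, on four square legs, each 28×28 mm in cross-section. The legs rest on z = 0, each flush with a corner of the seat. Four stretchers, 28 mm wide and 26 mm tall, connect adjacent legs with their undersides at z = 271 mm, each running between the inner faces of the legs it joins and aligned with the legs' outer faces on the other axis.

The open box is on top of the table, centred. Two stools sit around the table at the −x, +x sides.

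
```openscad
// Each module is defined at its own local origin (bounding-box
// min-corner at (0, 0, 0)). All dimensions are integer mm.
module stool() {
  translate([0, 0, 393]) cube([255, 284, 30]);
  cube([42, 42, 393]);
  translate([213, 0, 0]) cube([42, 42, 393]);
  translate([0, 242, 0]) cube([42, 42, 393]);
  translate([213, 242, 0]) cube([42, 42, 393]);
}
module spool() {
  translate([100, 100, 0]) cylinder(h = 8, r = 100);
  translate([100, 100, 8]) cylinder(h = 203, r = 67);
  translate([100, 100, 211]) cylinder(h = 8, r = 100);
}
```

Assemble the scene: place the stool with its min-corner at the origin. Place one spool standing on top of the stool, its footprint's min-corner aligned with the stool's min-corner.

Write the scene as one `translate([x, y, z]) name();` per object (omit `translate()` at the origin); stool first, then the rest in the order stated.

stool();
translate([0, 0, 423]) spool();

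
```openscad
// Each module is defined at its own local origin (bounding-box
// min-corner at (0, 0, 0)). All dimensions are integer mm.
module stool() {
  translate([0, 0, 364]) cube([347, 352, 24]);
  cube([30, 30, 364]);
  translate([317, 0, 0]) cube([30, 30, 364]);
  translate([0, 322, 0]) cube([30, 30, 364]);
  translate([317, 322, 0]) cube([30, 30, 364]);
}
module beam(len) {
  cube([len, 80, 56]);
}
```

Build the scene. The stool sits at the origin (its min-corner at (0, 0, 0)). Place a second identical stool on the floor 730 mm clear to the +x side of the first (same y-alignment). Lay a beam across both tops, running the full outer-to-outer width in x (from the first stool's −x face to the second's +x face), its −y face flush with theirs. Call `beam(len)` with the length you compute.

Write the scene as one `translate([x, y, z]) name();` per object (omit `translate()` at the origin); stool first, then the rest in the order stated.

stool();
translate([1077, 0, 0]) stool();
translate([0, 0, 388]) beam(1424);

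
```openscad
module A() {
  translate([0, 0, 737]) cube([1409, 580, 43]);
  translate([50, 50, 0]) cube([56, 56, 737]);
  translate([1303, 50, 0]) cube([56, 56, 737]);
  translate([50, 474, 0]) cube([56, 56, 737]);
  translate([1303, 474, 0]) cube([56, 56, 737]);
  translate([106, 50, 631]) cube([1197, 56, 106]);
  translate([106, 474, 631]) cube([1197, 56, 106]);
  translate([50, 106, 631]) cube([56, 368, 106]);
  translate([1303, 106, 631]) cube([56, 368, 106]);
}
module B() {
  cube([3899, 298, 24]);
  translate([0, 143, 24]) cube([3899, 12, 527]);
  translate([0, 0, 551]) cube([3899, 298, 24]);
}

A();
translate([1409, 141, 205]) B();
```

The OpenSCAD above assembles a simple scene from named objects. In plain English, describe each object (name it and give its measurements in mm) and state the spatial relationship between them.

A is a rectangular dining table. The top is 1409×580×43 mm with its upper surface at z = 780 mm. It stands on four 56×56 mm square legs, each inset 50 mm from the nearest pair of top edges, running from the floor to the underside of the top. Four apron rails, 56 mm thick and 106 mm tall, run between adjacent legs with their top edges flush with the underside of the top and their outer faces flush with the legs' outer faces.

B is an I-beam lying along x, 3899 mm long. Overall section height 575 mm. Two flanges 298 mm wide (y) and 24 mm thick, one on the floor and one at the top; a web 12 mm thick runs between them, centred on the flange width.

The I-beam is beside the table with their tops flush at z = 780.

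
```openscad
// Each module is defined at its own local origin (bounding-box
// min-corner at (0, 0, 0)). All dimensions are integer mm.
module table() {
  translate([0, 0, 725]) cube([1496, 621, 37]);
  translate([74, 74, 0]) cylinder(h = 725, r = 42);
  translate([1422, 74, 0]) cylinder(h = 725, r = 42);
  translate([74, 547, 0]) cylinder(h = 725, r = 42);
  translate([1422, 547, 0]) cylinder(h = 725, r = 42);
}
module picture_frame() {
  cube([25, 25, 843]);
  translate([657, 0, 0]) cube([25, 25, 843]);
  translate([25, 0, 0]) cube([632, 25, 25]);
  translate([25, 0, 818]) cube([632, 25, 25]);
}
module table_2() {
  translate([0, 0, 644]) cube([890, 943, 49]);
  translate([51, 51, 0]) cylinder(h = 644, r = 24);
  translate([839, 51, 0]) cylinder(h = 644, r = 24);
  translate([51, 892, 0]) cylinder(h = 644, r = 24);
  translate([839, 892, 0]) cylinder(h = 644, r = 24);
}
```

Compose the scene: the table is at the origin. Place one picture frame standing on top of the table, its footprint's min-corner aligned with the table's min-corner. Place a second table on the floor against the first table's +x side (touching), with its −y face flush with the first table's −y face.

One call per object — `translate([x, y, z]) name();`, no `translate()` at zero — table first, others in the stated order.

table();
translate([0, 0, 762]) picture_frame();
translate([1496, 0, 0]) table_2();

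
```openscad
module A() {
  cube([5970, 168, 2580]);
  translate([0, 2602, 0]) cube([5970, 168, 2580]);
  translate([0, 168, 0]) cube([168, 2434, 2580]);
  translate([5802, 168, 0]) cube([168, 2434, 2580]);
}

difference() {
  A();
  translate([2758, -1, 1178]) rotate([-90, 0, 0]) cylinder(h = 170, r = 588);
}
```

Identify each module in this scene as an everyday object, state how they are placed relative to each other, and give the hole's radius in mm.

The subtracted cylinder has r = 588 mm.

A is a house frame. The house frame has a circular hole through its front wall. The hole's radius is 588 mm.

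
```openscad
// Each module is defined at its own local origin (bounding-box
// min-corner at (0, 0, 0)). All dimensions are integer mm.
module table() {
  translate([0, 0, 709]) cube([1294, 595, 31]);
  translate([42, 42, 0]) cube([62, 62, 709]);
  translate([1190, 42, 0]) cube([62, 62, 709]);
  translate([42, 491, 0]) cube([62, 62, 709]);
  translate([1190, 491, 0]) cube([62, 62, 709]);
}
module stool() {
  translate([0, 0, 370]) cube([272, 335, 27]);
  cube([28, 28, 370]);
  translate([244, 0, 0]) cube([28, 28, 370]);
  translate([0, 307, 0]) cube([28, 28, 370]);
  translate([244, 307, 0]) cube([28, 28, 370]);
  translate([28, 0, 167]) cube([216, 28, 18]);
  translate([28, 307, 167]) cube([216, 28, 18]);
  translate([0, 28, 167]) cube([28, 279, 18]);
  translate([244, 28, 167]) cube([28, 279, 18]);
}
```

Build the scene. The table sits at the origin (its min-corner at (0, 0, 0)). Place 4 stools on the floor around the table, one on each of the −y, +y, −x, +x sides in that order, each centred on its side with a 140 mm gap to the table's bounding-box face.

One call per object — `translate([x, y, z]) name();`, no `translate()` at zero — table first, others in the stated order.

table();
translate([511, -475, 0]) stool();
translate([511, 735, 0]) stool();
translate([-412, 130, 0]) stool();
translate([1434, 130, 0]) stool();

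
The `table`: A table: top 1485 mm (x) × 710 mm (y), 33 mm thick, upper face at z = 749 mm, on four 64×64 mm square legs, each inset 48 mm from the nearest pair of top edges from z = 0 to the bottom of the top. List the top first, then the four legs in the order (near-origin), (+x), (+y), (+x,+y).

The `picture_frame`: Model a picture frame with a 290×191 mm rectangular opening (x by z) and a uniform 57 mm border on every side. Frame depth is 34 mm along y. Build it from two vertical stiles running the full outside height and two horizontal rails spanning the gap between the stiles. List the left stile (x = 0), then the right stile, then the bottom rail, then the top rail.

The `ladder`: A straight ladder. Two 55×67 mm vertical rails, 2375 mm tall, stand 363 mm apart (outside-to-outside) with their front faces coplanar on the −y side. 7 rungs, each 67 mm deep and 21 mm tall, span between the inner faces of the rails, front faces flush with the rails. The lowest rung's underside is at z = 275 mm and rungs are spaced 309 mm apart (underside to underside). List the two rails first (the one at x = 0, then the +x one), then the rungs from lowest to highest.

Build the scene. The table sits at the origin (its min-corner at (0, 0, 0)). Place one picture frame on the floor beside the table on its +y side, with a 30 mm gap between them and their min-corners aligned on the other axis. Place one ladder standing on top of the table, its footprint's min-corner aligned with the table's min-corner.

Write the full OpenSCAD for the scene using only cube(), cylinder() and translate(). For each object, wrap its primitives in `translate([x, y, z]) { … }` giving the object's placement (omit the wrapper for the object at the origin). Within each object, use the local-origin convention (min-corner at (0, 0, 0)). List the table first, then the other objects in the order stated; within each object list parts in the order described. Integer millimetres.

translate([0, 0, 716]) cube([1485, 710, 33]);
translate([48, 48, 0]) cube([64, 64, 716]);
translate([1373, 48, 0]) cube([64, 64, 716]);
translate([48, 598, 0]) cube([64, 64, 716]);
translate([1373, 598, 0]) cube([64, 64, 716]);
translate([0, 740, 0]) {
  cube([57, 34, 305]);
  translate([347, 0, 0]) cube([57, 34, 305]);
  translate([57, 0, 0]) cube([290, 34, 57]);
  translate([57, 0, 248]) cube([290, 34, 57]);
}
translate([0, 0, 749]) {
  cube([55, 67, 2375]);
  translate([308, 0, 0]) cube([55, 67, 2375]);
  translate([55, 0, 275]) cube([253, 67, 21]);
  translate([55, 0, 584]) cube([253, 67, 21]);
  translate([55, 0, 893]) cube([253, 67, 21]);
  translate([55, 0, 1202]) cube([253, 67, 21]);
  translate([55, 0, 1511]) cube([253, 67, 21]);
  translate([55, 0, 1820]) cube([253, 67, 21]);
  translate([55, 0, 2129]) cube([253, 67, 21]);
}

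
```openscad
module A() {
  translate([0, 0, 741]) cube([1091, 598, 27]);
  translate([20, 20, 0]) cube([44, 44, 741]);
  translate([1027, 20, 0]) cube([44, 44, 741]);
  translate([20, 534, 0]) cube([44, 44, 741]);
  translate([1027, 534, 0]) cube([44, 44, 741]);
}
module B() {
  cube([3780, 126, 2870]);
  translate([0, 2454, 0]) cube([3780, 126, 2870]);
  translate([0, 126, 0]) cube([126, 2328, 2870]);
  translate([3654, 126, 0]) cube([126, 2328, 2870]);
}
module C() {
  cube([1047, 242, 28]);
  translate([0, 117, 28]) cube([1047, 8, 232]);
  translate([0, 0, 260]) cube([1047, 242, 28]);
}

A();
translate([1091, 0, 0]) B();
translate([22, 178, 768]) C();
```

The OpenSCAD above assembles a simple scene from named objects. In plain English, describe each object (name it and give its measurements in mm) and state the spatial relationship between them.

A is a rectangular dining table. The top is 1091×598×27 mm with its upper surface at z = 768 mm. It stands on four 44×44 mm square legs, each inset 20 mm from the nearest pair of top edges, running from the floor to the underside of the top.

B is the wall frame of a small rectangular building: four walls, each 2870 mm tall and 126 mm thick, enclosing a footprint 3780 mm (x) by 2580 mm (y) outside-to-outside, with no floor or roof. The front and back walls (the −y and +y sides) span the full width; the two side walls fit between them.

C is an I-beam lying along x, 1047 mm long. Overall section height 288 mm. Two flanges 242 mm wide (y) and 28 mm thick, one on the floor and one at the top; a web 8 mm thick runs between them, centred on the flange width.

The house frame is against the table's +x side, with their −y faces flush. The I-beam is on top of the table, centred.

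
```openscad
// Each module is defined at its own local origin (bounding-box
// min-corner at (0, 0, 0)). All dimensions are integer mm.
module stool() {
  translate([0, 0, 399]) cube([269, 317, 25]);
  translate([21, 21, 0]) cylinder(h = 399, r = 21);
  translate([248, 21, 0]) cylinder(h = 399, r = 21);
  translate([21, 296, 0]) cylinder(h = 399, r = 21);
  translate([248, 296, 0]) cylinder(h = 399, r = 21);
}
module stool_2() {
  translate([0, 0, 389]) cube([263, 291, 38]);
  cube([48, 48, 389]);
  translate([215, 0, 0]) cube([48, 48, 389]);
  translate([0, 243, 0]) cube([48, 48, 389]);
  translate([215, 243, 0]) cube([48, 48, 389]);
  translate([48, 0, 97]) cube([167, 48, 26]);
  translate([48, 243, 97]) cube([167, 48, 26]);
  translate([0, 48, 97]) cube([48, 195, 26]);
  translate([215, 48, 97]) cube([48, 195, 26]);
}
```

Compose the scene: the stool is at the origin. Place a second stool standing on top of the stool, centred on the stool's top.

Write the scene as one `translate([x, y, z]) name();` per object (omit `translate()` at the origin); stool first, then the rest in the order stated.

stool();
translate([3, 13, 424]) stool_2();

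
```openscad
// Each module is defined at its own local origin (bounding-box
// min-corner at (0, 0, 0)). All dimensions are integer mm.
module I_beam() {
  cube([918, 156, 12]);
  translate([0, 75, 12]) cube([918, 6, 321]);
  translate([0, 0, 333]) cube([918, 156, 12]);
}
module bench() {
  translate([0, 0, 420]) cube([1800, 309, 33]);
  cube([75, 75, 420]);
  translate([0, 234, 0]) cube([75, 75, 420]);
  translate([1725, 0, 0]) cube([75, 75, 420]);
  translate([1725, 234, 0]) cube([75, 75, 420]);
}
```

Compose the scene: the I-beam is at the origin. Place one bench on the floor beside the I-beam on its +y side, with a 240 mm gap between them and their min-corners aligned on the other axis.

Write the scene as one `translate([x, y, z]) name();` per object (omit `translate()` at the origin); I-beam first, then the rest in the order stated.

I_beam();
translate([0, 396, 0]) bench();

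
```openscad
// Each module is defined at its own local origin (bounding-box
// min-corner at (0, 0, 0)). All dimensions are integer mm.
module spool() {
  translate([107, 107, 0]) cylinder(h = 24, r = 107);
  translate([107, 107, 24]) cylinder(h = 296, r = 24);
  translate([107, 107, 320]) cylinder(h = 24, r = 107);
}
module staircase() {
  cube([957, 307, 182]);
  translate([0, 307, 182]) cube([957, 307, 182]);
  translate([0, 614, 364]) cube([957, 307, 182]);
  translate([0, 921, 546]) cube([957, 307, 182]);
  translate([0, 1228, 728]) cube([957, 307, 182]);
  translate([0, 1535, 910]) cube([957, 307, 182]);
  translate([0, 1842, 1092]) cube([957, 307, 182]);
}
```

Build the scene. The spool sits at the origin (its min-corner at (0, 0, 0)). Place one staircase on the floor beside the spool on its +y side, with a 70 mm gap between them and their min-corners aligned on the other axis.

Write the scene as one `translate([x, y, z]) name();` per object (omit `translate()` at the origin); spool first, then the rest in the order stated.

spool();
translate([0, 284, 0]) staircase();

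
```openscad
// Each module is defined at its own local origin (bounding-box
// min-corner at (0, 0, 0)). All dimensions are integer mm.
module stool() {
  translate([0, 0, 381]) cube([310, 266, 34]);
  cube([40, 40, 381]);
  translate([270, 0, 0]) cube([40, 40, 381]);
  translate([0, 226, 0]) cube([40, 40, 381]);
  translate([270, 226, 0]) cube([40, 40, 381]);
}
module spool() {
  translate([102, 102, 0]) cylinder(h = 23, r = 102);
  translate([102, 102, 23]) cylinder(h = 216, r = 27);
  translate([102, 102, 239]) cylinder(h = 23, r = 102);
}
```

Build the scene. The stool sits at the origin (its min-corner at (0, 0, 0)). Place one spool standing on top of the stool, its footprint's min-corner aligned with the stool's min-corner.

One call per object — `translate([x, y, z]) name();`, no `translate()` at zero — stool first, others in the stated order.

stool();
translate([0, 0, 415]) spool();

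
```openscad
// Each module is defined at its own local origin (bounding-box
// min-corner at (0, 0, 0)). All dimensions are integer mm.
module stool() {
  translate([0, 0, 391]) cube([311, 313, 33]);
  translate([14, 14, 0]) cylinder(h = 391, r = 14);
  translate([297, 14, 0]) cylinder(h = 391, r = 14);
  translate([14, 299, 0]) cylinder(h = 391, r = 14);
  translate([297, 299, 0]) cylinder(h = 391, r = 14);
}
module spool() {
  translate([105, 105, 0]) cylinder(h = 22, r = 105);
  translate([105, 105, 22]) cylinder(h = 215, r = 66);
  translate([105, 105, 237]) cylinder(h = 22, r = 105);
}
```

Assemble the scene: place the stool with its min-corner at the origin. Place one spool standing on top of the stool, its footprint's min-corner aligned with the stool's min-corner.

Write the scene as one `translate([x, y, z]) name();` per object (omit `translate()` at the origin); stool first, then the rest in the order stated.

stool();
translate([0, 0, 424]) spool();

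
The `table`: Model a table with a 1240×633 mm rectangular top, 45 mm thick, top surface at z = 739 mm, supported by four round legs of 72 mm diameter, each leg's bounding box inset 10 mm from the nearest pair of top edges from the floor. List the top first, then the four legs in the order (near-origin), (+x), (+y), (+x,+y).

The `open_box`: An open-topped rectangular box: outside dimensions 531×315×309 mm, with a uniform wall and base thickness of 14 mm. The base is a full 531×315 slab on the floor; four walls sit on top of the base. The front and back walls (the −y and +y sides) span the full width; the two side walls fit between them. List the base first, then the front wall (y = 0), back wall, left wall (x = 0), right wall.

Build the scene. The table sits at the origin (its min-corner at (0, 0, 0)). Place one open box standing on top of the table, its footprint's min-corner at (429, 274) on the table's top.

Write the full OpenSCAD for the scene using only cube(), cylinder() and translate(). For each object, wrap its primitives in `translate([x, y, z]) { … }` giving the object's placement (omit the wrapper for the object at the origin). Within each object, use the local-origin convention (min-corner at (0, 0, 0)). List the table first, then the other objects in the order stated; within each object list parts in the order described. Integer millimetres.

translate([0, 0, 694]) cube([1240, 633, 45]);
translate([46, 46, 0]) cylinder(h = 694, r = 36);
translate([1194, 46, 0]) cylinder(h = 694, r = 36);
translate([46, 587, 0]) cylinder(h = 694, r = 36);
translate([1194, 587, 0]) cylinder(h = 694, r = 36);
translate([429, 274, 739]) {
  cube([531, 315, 14]);
  translate([0, 0, 14]) cube([531, 14, 295]);
  translate([0, 301, 14]) cube([531, 14, 295]);
  translate([0, 14, 14]) cube([14, 287, 295]);
  translate([517, 14, 14]) cube([14, 287, 295]);
}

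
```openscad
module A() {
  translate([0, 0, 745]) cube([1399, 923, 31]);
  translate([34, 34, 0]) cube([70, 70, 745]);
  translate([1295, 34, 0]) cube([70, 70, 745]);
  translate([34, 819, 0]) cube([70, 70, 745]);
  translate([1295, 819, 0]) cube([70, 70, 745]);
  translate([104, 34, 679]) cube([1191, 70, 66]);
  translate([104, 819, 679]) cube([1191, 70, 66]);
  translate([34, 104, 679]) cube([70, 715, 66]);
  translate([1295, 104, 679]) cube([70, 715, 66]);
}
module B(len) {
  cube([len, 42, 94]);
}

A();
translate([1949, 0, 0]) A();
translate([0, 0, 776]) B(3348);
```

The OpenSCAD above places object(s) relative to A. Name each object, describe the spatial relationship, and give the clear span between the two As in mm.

Second table starts at x = 1949; first ends at x = 1399; clear span = 1949 − 1399 = 550 mm.

A is a table. B is a beam. A beam spans the tops of two tables. The clear span between the two tables is 550 mm.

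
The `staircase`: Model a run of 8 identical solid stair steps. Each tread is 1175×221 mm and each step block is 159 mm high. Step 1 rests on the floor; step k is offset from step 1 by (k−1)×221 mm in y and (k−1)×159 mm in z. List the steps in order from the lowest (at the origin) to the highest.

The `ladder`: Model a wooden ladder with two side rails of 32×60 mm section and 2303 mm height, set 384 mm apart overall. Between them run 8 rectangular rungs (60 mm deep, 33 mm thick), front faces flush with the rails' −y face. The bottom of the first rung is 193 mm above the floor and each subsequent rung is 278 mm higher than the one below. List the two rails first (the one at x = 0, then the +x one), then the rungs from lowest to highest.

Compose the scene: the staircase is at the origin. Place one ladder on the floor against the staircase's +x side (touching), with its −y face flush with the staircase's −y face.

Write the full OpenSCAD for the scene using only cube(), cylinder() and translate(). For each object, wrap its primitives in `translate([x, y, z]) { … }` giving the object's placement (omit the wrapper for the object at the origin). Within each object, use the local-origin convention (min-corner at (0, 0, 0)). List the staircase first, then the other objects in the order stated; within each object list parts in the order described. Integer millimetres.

cube([1175, 221, 159]);
translate([0, 221, 159]) cube([1175, 221, 159]);
translate([0, 442, 318]) cube([1175, 221, 159]);
translate([0, 663, 477]) cube([1175, 221, 159]);
translate([0, 884, 636]) cube([1175, 221, 159]);
translate([0, 1105, 795]) cube([1175, 221, 159]);
translate([0, 1326, 954]) cube([1175, 221, 159]);
translate([0, 1547, 1113]) cube([1175, 221, 159]);
translate([1175, 0, 0]) {
  cube([32, 60, 2303]);
  translate([352, 0, 0]) cube([32, 60, 2303]);
  translate([32, 0, 193]) cube([320, 60, 33]);
  translate([32, 0, 471]) cube([320, 60, 33]);
  translate([32, 0, 749]) cube([320, 60, 33]);
  translate([32, 0, 1027]) cube([320, 60, 33]);
  translate([32, 0, 1305]) cube([320, 60, 33]);
  translate([32, 0, 1583]) cube([320, 60, 33]);
  translate([32, 0, 1861]) cube([320, 60, 33]);
  translate([32, 0, 2139]) cube([320, 60, 33]);
}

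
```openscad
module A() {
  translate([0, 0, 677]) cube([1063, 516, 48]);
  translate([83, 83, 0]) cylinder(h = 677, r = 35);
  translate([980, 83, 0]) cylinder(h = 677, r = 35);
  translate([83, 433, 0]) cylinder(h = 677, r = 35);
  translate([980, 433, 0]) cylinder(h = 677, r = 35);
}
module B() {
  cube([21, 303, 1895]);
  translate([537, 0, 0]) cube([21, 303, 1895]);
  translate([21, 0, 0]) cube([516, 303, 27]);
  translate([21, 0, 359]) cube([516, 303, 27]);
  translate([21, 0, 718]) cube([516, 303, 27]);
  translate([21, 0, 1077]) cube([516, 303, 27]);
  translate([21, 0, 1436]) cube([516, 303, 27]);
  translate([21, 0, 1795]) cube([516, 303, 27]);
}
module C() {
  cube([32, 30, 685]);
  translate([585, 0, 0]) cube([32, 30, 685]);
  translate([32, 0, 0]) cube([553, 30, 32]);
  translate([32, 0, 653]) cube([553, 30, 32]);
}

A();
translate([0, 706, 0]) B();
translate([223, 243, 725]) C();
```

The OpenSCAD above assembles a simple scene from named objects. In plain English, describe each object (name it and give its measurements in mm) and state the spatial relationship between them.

A is a rectangular dining table. The top is 1063×516×48 mm with its upper surface at z = 725 mm. It stands on four round legs of 70 mm diameter, each leg's bounding box inset 48 mm from the nearest pair of top edges, running from the floor to the underside of the top.

B is an open bookshelf. Two side panels, each 21 mm thick, 303 mm deep and 1895 mm tall, stand 558 mm apart (outside-to-outside). Between them sit 6 shelves, each 27 mm thick and 303 mm deep, spanning the full gap between the sides. The bottom shelf rests on the floor (its underside at z = 0) and the clear gap between one shelf's top and the next shelf's underside is 332 mm.

C is a picture frame with a 553×621 mm rectangular opening (x by z) and a uniform 32 mm border on every side. Frame depth is 30 mm along y. It is built from two vertical stiles running the full outside height and two horizontal rails spanning the gap between the stiles.

The bookshelf is on the floor beside the table on its +y side. The picture frame is on top of the table, centred.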